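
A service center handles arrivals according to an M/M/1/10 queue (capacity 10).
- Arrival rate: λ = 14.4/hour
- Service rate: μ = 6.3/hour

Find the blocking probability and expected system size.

ρ = λ/μ = 14.4/6.3 = 2.2857
P₀ = (1-ρ)/(1-ρ^(K+1)) = (1-2.2857)/(1-2.2857^11) = -1.2857/-8895.3428 = 0.0001445
P_K = P₀×ρ^K = 0.00014454 × 2.2857^10 = 0.00014454 × 3892.1743 = 0.5626
Blocking probability P_10 = 0.5626 (56.26%)
L = ρ[1 - (K+1)ρ^K + Kρ^(K+1)] / [(1-ρ)(1-ρ^(K+1))]
L = 2.2857 × (1 - 11×3892.1743 + 10×8896.3428) / ((1 - 2.2857) × (1 - 8896.3428)) = 9.2235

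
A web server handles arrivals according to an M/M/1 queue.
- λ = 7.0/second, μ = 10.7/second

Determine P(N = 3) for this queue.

ρ = λ/μ = 7.0/10.7 = 0.6542
P(n) = (1-ρ)ρⁿ
P(3) = (1-0.6542) × 0.6542^3
P(3) = 0.3458 × 0.2800
P(3) = 0.09682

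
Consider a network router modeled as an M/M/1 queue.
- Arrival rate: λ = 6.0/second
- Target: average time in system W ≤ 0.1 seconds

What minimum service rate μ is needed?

For M/M/1: W = 1/(μ-λ)
Need W ≤ 0.1, so 1/(μ-λ) ≤ 0.1
μ - λ ≥ 1/0.1 = 10.0000
μ ≥ 6.0 + 10.0000 = 16.0000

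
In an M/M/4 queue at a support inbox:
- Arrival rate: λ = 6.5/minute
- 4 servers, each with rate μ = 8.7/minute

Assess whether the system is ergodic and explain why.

Stability requires ρ = λ/(cμ) < 1
ρ = 6.5/(4 × 8.7) = 6.5/34.80 = 0.1868
Since 0.1868 < 1, the system is STABLE.
The servers are busy 18.68% of the time.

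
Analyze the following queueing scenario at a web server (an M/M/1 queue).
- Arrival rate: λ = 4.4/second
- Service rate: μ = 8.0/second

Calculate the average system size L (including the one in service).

ρ = λ/μ = 4.4/8.0 = 0.5500
For M/M/1: L = λ/(μ-λ)
L = 4.4/(8.0-4.4) = 4.4/3.60
L = 1.2222 requests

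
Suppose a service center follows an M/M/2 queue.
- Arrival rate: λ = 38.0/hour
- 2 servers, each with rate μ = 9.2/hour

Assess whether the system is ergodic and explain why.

Stability requires ρ = λ/(cμ) < 1
ρ = 38.0/(2 × 9.2) = 38.0/18.40 = 2.0652
Since 2.0652 ≥ 1, the system is UNSTABLE.
Need c > λ/μ = 38.0/9.2 = 4.13.
Minimum servers needed: c = 5.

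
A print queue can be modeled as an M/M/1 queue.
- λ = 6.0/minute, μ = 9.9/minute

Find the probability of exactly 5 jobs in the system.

ρ = λ/μ = 6.0/9.9 = 0.60606
P(n) = (1-ρ)ρⁿ
P(5) = (1-0.60606) × 0.60606^5
P(5) = 0.3939 × 0.08177
P(5) = 0.03221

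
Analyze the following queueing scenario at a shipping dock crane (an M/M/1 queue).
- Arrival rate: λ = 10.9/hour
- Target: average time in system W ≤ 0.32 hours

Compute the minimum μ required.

For M/M/1: W = 1/(μ-λ)
Need W ≤ 0.32, so 1/(μ-λ) ≤ 0.32
μ - λ ≥ 1/0.32 = 3.1250
μ ≥ 10.9 + 3.1250 = 14.0250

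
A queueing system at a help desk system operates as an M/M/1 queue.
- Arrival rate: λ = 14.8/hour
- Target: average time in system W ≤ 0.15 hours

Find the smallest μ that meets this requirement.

For M/M/1: W = 1/(μ-λ)
Need W ≤ 0.15, so 1/(μ-λ) ≤ 0.15
μ - λ ≥ 1/0.15 = 6.6667
μ ≥ 14.8 + 6.6667 = 21.4667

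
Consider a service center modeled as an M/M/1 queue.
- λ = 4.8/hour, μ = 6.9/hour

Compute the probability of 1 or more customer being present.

ρ = λ/μ = 4.8/6.9 = 0.6957
P(N ≥ n) = ρⁿ
P(N ≥ 1) = 0.6957^1
P(N ≥ 1) = 0.6957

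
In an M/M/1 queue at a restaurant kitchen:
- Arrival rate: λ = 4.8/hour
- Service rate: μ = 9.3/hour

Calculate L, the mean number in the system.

ρ = λ/μ = 4.8/9.3 = 0.5161
For M/M/1: L = λ/(μ-λ)
L = 4.8/(9.3-4.8) = 4.8/4.50
L = 1.0667 orders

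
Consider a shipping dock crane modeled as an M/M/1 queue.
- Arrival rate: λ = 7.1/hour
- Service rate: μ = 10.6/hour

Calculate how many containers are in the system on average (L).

ρ = λ/μ = 7.1/10.6 = 0.6698
For M/M/1: L = λ/(μ-λ)
L = 7.1/(10.6-7.1) = 7.1/3.50
L = 2.0286 containers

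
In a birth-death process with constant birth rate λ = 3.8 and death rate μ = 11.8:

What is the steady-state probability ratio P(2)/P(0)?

For constant rates: P(n)/P(0) = (λ/μ)^n
P(2)/P(0) = (3.8/11.8)^2 = 0.3220^2 = 0.1037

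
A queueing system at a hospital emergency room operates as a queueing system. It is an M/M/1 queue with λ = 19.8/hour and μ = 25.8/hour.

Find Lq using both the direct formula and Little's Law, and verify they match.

Method 1 (direct): Lq = λ²/(μ(μ-λ)) = 392.04/(25.8 × 6.00) = 2.5326

Method 2 (Little's Law):
W = 1/(μ-λ) = 1/6.00 = 0.16667
Wq = W - 1/μ = 0.16667 - 0.038760 = 0.12791
Lq = λWq = 19.8 × 0.12791 = 2.5326 ✔ (matches Method 1)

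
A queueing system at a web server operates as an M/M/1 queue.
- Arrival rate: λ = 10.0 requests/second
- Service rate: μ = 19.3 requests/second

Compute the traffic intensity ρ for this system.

Server utilization: ρ = λ/μ
ρ = 10.0/19.3 = 0.5181
The server is busy 51.81% of the time.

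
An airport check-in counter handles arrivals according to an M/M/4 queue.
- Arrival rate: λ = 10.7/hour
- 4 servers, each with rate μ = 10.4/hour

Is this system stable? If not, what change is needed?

Stability requires ρ = λ/(cμ) < 1
ρ = 10.7/(4 × 10.4) = 10.7/41.60 = 0.2572
Since 0.2572 < 1, the system is STABLE.
The servers are busy 25.72% of the time.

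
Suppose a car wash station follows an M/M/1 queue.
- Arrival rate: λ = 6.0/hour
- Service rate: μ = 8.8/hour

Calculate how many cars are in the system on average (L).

ρ = λ/μ = 6.0/8.8 = 0.6818
For M/M/1: L = λ/(μ-λ)
L = 6.0/(8.8-6.0) = 6.0/2.80
L = 2.1429 cars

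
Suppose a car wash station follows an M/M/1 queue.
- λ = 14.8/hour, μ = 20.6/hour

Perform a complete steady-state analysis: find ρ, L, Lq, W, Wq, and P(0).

Step 1: ρ = λ/μ = 14.8/20.6 = 0.7184
Step 2: L = λ/(μ-λ) = 14.8/5.80 = 2.5517
Step 3: Lq = λ²/(μ(μ-λ)) = 219.04/(20.6×5.80) = 1.8333
Step 4: W = 1/(μ-λ) = 1/5.80 = 0.17241
Step 5: Wq = λ/(μ(μ-λ)) = 14.8/(20.6×5.80) = 0.1239
Step 6: P(0) = 1-ρ = 0.2816
Verify: L = λW = 14.8×0.17241 = 2.5517 ✔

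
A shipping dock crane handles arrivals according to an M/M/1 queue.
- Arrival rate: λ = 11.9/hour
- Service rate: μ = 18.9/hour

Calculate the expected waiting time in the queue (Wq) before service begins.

First, compute utilization: ρ = λ/μ = 11.9/18.9 = 0.6296
For M/M/1: Wq = λ/(μ(μ-λ))
Wq = 11.9/(18.9 × (18.9-11.9))
Wq = 11.9/(18.9 × 7.00)
Wq = 0.08995 hours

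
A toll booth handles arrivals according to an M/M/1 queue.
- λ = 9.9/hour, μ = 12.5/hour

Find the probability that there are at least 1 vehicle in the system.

ρ = λ/μ = 9.9/12.5 = 0.7920
P(N ≥ n) = ρⁿ
P(N ≥ 1) = 0.7920^1
P(N ≥ 1) = 0.7920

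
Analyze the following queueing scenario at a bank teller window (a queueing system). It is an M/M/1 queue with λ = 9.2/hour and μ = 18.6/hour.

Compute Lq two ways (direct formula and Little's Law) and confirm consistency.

Method 1 (direct): Lq = λ²/(μ(μ-λ)) = 84.64/(18.6 × 9.40) = 0.4841

Method 2 (Little's Law):
W = 1/(μ-λ) = 1/9.40 = 0.10638
Wq = W - 1/μ = 0.10638 - 0.053763 = 0.05262
Lq = λWq = 9.2 × 0.05262 = 0.4841 ✔ (matches Method 1)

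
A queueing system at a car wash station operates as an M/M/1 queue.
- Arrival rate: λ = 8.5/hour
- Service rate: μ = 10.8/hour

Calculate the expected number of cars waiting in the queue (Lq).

ρ = λ/μ = 8.5/10.8 = 0.7870
For M/M/1: Lq = λ²/(μ(μ-λ))
Lq = 72.25/(10.8 × 2.30)
Lq = 2.9086 cars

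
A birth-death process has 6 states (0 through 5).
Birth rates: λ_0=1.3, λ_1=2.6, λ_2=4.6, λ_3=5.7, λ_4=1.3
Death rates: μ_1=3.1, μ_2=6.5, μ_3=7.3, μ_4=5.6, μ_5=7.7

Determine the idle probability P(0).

Ratios P(n)/P(0) = (λ₀···λₙ₋₁)/(μ₁···μₙ):
P(1)/P(0) = (1.3)/(3.1) = 0.41935
P(2)/P(0) = (1.3×2.6)/(3.1×6.5) = 0.16774
P(3)/P(0) = (1.3×2.6×4.6)/(3.1×6.5×7.3) = 0.10570
P(4)/P(0) = (1.3×2.6×4.6×5.7)/(3.1×6.5×7.3×5.6) = 0.10759
P(5)/P(0) = (1.3×2.6×4.6×5.7×1.3)/(3.1×6.5×7.3×5.6×7.7) = 0.018164

Normalization: ∑ P(n) = 1
P(0) × (1.0000 + 0.41935 + 0.16774 + 0.10570 + 0.10759 + 0.018164) = 1
P(0) × 1.8185 = 1
P(0) = 1/1.8185 = 0.5499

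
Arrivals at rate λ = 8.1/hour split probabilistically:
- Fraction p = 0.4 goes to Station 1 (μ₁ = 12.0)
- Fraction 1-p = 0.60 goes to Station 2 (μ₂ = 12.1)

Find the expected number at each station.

Effective rates: λ₁ = 8.1×0.4 = 3.24, λ₂ = 8.1×0.60 = 4.86
Station 1: ρ₁ = 3.24/12.0 = 0.2700, L₁ = ρ₁/(1-ρ₁) = 0.2700/(1-0.2700) = 0.3699
Station 2: ρ₂ = 4.86/12.1 = 0.40165, L₂ = ρ₂/(1-ρ₂) = 0.40165/(1-0.40165) = 0.6713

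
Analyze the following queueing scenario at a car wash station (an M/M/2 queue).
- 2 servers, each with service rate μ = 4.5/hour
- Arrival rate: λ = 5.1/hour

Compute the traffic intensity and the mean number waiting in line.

Traffic intensity: ρ = λ/(cμ) = 5.1/(2×4.5) = 0.5667
Since ρ = 0.5667 < 1, system is stable.
Offered load a = λ/μ = cρ = 5.1/4.5 = 1.1333
P₀ = [ Σₙ₌₀^1 aⁿ/n! + a^2/(2!(1-ρ)) ]⁻¹
Σ = a^0/0! + a^1/1! = 1.0000 + 1.1333 = 2.1333
a^2/(2!(1-ρ)) = 1.2844/(2 × 0.4333) = 1.4821
P₀ = 1/(2.1333 + 1.4821) = 0.2766
Lq = P₀·a^2·ρ / (2!(1-ρ)²) = 0.276596 × 1.28444 × 0.566667 / (2 × 0.187778) = 0.5361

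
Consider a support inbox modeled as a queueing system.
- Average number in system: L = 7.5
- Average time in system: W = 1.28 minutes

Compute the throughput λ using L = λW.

Little's Law: L = λW, so λ = L/W
λ = 7.5/1.28 = 5.8594 emails/minute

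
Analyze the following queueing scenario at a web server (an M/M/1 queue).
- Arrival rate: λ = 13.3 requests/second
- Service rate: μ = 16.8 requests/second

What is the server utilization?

Server utilization: ρ = λ/μ
ρ = 13.3/16.8 = 0.7917
The server is busy 79.17% of the time.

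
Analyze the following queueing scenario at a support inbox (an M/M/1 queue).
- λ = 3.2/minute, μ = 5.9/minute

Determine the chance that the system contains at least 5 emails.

ρ = λ/μ = 3.2/5.9 = 0.54237
P(N ≥ n) = ρⁿ
P(N ≥ 5) = 0.54237^5
P(N ≥ 5) = 0.04693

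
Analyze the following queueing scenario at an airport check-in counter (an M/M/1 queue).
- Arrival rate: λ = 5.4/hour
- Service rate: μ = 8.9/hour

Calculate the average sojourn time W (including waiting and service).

First, compute utilization: ρ = λ/μ = 5.4/8.9 = 0.6067
For M/M/1: W = 1/(μ-λ)
W = 1/(8.9-5.4) = 1/3.50
W = 0.2857 hours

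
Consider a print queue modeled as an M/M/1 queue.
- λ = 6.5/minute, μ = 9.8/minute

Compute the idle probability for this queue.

ρ = λ/μ = 6.5/9.8 = 0.6633
P(0) = 1 - ρ = 1 - 0.6633 = 0.3367
The server is idle 33.67% of the time.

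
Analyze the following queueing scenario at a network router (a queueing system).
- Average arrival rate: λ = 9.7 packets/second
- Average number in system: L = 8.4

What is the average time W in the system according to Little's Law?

Little's Law: L = λW, so W = L/λ
W = 8.4/9.7 = 0.8660 seconds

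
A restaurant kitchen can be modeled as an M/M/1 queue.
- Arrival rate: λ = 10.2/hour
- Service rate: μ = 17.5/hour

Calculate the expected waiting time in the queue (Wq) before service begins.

First, compute utilization: ρ = λ/μ = 10.2/17.5 = 0.5829
For M/M/1: Wq = λ/(μ(μ-λ))
Wq = 10.2/(17.5 × (17.5-10.2))
Wq = 10.2/(17.5 × 7.30)
Wq = 0.07984 hours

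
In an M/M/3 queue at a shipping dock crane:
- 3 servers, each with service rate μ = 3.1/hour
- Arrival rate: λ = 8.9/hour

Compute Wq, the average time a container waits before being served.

Traffic intensity: ρ = λ/(cμ) = 8.9/(3×3.1) = 0.9570
Since ρ = 0.9570 < 1, system is stable.
Offered load a = λ/μ = cρ = 8.9/3.1 = 2.8710
P₀ = [ Σₙ₌₀^2 aⁿ/n! + a^3/(3!(1-ρ)) ]⁻¹
Σ = a^0/0! + a^1/1! + a^2/2! = 1.0000 + 2.8710 + 4.1212 = 7.9922
a^3/(3!(1-ρ)) = 23.66382/(6 × 0.04301075) = 91.6973
P₀ = 1/(7.9922 + 91.6973) = 0.01003
Lq = P₀·a^3·ρ / (3!(1-ρ)²) = 0.010031 × 23.6638 × 0.95699 / (6 × 0.0018499) = 20.4662
Wq = Lq/λ = 20.4662/8.9 = 2.2996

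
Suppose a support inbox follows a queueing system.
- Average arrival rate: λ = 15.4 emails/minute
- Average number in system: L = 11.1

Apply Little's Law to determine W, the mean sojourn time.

Little's Law: L = λW, so W = L/λ
W = 11.1/15.4 = 0.7208 minutes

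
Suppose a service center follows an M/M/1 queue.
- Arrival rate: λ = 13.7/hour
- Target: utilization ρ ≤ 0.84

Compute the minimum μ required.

ρ = λ/μ, so μ = λ/ρ
μ ≥ 13.7/0.84 = 16.3095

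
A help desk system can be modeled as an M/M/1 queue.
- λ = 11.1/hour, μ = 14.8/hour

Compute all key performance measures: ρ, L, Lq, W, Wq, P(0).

Step 1: ρ = λ/μ = 11.1/14.8 = 0.7500
Step 2: L = λ/(μ-λ) = 11.1/3.70 = 3.0000
Step 3: Lq = λ²/(μ(μ-λ)) = 123.21/(14.8×3.70) = 2.2500
Step 4: W = 1/(μ-λ) = 1/3.70 = 0.27027
Step 5: Wq = λ/(μ(μ-λ)) = 11.1/(14.8×3.70) = 0.2027
Step 6: P(0) = 1-ρ = 0.2500
Verify: L = λW = 11.1×0.27027 = 3.0000 ✔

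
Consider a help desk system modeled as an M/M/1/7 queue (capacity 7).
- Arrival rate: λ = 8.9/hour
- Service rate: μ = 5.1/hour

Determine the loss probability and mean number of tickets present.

ρ = λ/μ = 8.9/5.1 = 1.7451
P₀ = (1-ρ)/(1-ρ^(K+1)) = (1-1.7451)/(1-1.7451^8) = -0.7451/-85.0127 = 0.008765
P_K = P₀×ρ^K = 0.008765 × 1.7451^7 = 0.008765 × 49.2881 = 0.4320
Blocking probability P_7 = 0.4320 (43.20%)
L = ρ[1 - (K+1)ρ^K + Kρ^(K+1)] / [(1-ρ)(1-ρ^(K+1))]
L = 1.7451 × (1 - 8×49.2881 + 7×86.0127) / ((1 - 1.7451) × (1 - 86.0127)) = 5.7520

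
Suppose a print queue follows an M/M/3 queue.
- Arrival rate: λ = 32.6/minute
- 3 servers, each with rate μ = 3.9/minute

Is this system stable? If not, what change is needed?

Stability requires ρ = λ/(cμ) < 1
ρ = 32.6/(3 × 3.9) = 32.6/11.70 = 2.7863
Since 2.7863 ≥ 1, the system is UNSTABLE.
Need c > λ/μ = 32.6/3.9 = 8.36.
Minimum servers needed: c = 9.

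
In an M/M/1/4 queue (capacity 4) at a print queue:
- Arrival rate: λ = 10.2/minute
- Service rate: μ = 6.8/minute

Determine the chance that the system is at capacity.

ρ = λ/μ = 10.2/6.8 = 1.5000
P₀ = (1-ρ)/(1-ρ^(K+1)) = (1-1.5000)/(1-1.5000^5) = -0.5000/-6.5938 = 0.07583
P_K = P₀×ρ^K = 0.07583 × 1.5000^4 = 0.07583 × 5.0625 = 0.3839
Blocking probability = 38.39%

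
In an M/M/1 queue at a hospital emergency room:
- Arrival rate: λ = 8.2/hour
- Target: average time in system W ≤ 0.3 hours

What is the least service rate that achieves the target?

For M/M/1: W = 1/(μ-λ)
Need W ≤ 0.3, so 1/(μ-λ) ≤ 0.3
μ - λ ≥ 1/0.3 = 3.3333
μ ≥ 8.2 + 3.3333 = 11.5333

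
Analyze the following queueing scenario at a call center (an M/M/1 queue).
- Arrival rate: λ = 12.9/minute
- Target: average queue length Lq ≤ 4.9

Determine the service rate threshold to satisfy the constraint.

For M/M/1: Lq = λ²/(μ(μ-λ))
Need Lq ≤ 4.9, i.e. μ(μ-λ) ≥ λ²/4.9
μ² - 12.9μ - 166.41/4.9 ≥ 0  →  μ² - 12.9μ - 33.96122 ≥ 0
Quadratic formula (positive root): μ = [λ + √(λ² + 4×33.96122)]/2
Discriminant: 166.41 + 4×33.96122 = 302.2549, √302.2549 = 17.3855
μ ≥ (12.9 + 17.3855)/2 = 15.1427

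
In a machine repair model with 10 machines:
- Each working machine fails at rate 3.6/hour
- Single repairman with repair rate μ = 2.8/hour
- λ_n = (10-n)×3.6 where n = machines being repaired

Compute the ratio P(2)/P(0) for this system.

P(2)/P(0) = ∏_{i=0}^{2-1} λ_i/μ_{i+1}
= (10-0)×3.6/2.8 × (10-1)×3.6/2.8
= 148.7755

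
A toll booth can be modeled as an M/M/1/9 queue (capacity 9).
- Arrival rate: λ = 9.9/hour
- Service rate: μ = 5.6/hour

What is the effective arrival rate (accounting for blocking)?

ρ = λ/μ = 9.9/5.6 = 1.76786
P₀ = (1-ρ)/(1-ρ^(K+1)) = (1-1.76786)/(1-1.76786^10) = -0.7679/-297.1801 = 0.002584
P_K = P₀×ρ^K = 0.002584 × 1.76786^9 = 0.002584 × 168.6673 = 0.4358
λ_eff = λ(1-P_K) = 9.9 × (1 - 0.43581) = 9.9 × 0.56419 = 5.5855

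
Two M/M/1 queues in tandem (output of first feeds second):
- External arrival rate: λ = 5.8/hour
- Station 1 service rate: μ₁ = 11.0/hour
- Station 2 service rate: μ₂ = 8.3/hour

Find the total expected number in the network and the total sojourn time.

By Jackson's theorem, each station behaves as independent M/M/1.
Station 1: ρ₁ = 5.8/11.0 = 0.5273, L₁ = ρ₁/(1-ρ₁) = λ/(μ₁-λ) = 5.8/5.20 = 1.1154
Station 2: ρ₂ = 5.8/8.3 = 0.6988, L₂ = ρ₂/(1-ρ₂) = λ/(μ₂-λ) = 5.8/2.50 = 2.3200
Total: L = L₁ + L₂ = 1.1154 + 2.3200 = 3.4354
W = L/λ = 3.4354/5.8 = 0.5923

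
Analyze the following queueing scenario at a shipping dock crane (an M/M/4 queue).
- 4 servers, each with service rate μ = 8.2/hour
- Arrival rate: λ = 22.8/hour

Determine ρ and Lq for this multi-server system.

Traffic intensity: ρ = λ/(cμ) = 22.8/(4×8.2) = 0.6951
Since ρ = 0.6951 < 1, system is stable.
Offered load a = λ/μ = cρ = 22.8/8.2 = 2.7805
P₀ = [ Σₙ₌₀^3 aⁿ/n! + a^4/(4!(1-ρ)) ]⁻¹
Σ = a^0/0! + a^1/1! + a^2/2! + a^3/3! = 1.0000 + 2.7805 + 3.8656 + 3.5827 = 11.2288
a^4/(4!(1-ρ)) = 59.7701/(24 × 0.304878) = 8.1686
P₀ = 1/(11.2288 + 8.1686) = 0.05155
Lq = P₀·a^4·ρ / (4!(1-ρ)²) = 0.0515535 × 59.7701 × 0.695122 / (24 × 0.0929506) = 0.9602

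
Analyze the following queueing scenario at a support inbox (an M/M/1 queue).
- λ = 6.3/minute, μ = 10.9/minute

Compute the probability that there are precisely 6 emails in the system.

ρ = λ/μ = 6.3/10.9 = 0.57798
P(n) = (1-ρ)ρⁿ
P(6) = (1-0.57798) × 0.57798^6
P(6) = 0.4220 × 0.03728
P(6) = 0.01573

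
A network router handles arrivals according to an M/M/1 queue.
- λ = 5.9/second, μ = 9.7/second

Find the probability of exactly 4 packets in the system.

ρ = λ/μ = 5.9/9.7 = 0.60825
P(n) = (1-ρ)ρⁿ
P(4) = (1-0.60825) × 0.60825^4
P(4) = 0.39175 × 0.13688
P(4) = 0.05362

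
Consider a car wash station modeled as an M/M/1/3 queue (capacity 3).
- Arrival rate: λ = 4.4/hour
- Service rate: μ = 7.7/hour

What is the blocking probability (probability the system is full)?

ρ = λ/μ = 4.4/7.7 = 0.57143
P₀ = (1-ρ)/(1-ρ^(K+1)) = (1-0.57143)/(1-0.57143^4) = 0.4286/0.8934 = 0.4797
P_K = P₀×ρ^K = 0.4797 × 0.57143^3 = 0.4797 × 0.1866 = 0.08951
Blocking probability = 8.95%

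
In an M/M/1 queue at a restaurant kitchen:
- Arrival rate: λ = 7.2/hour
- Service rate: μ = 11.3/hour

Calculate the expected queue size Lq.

ρ = λ/μ = 7.2/11.3 = 0.6372
For M/M/1: Lq = λ²/(μ(μ-λ))
Lq = 51.84/(11.3 × 4.10)
Lq = 1.1189 orders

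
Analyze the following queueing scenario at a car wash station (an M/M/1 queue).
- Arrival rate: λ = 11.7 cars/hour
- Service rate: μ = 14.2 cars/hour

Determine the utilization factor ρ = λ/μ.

Server utilization: ρ = λ/μ
ρ = 11.7/14.2 = 0.8239
The server is busy 82.39% of the time.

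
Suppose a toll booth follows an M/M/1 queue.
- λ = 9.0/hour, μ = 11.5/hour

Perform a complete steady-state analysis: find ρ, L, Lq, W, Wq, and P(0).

Step 1: ρ = λ/μ = 9.0/11.5 = 0.7826
Step 2: L = λ/(μ-λ) = 9.0/2.50 = 3.6000
Step 3: Lq = λ²/(μ(μ-λ)) = 81.00/(11.5×2.50) = 2.8174
Step 4: W = 1/(μ-λ) = 1/2.50 = 0.4000
Step 5: Wq = λ/(μ(μ-λ)) = 9.0/(11.5×2.50) = 0.3130
Step 6: P(0) = 1-ρ = 0.2174
Verify: L = λW = 9.0×0.4000 = 3.6000 ✔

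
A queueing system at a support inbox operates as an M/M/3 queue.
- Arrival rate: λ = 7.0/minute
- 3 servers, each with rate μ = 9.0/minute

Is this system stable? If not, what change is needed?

Stability requires ρ = λ/(cμ) < 1
ρ = 7.0/(3 × 9.0) = 7.0/27.00 = 0.2593
Since 0.2593 < 1, the system is STABLE.
The servers are busy 25.93% of the time.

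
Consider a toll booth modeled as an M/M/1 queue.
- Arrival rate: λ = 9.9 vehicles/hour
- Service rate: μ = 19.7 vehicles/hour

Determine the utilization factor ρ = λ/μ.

Server utilization: ρ = λ/μ
ρ = 9.9/19.7 = 0.5025
The server is busy 50.25% of the time.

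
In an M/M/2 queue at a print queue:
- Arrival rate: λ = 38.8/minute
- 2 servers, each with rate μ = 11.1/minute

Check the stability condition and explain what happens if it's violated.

Stability requires ρ = λ/(cμ) < 1
ρ = 38.8/(2 × 11.1) = 38.8/22.20 = 1.7477
Since 1.7477 ≥ 1, the system is UNSTABLE.
Need c > λ/μ = 38.8/11.1 = 3.50.
Minimum servers needed: c = 4.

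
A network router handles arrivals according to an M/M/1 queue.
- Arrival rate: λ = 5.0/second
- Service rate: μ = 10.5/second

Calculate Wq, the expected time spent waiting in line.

First, compute utilization: ρ = λ/μ = 5.0/10.5 = 0.4762
For M/M/1: Wq = λ/(μ(μ-λ))
Wq = 5.0/(10.5 × (10.5-5.0))
Wq = 5.0/(10.5 × 5.50)
Wq = 0.08658 seconds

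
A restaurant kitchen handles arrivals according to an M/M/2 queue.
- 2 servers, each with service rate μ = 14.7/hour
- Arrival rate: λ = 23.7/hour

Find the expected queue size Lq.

Traffic intensity: ρ = λ/(cμ) = 23.7/(2×14.7) = 0.8061
Since ρ = 0.8061 < 1, system is stable.
Offered load a = λ/μ = cρ = 23.7/14.7 = 1.6122
P₀ = [ Σₙ₌₀^1 aⁿ/n! + a^2/(2!(1-ρ)) ]⁻¹
Σ = a^0/0! + a^1/1! = 1.0000 + 1.6122 = 2.6122
a^2/(2!(1-ρ)) = 2.59933/(2 × 0.193878) = 6.7035
P₀ = 1/(2.6122 + 6.7035) = 0.1073
Lq = P₀·a^2·ρ / (2!(1-ρ)²) = 0.107345 × 2.59933 × 0.806122 / (2 × 0.0375885) = 2.9920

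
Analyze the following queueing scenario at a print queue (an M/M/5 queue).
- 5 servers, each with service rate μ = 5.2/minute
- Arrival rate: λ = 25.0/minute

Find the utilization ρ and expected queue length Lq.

Traffic intensity: ρ = λ/(cμ) = 25.0/(5×5.2) = 0.9615
Since ρ = 0.9615 < 1, system is stable.
Offered load a = λ/μ = cρ = 25.0/5.2 = 4.8077
P₀ = [ Σₙ₌₀^4 aⁿ/n! + a^5/(5!(1-ρ)) ]⁻¹
Σ = a^0/0! + a^1/1! + a^2/2! + a^3/3! + a^4/4! = 1.000000 + 4.807692 + 11.55695 + 18.52076 + 22.26053 = 58.1459
a^5/(5!(1-ρ)) = 2568.5222/(120 × 0.03846154) = 556.5131
P₀ = 1/(58.1459 + 556.5131) = 0.001627
Lq = P₀·a^5·ρ / (5!(1-ρ)²) = 0.00162692 × 2568.5222 × 0.961538 / (120 × 0.00147929) = 22.6350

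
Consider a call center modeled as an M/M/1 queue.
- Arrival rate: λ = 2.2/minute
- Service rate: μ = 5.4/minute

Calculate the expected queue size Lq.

ρ = λ/μ = 2.2/5.4 = 0.4074
For M/M/1: Lq = λ²/(μ(μ-λ))
Lq = 4.84/(5.4 × 3.20)
Lq = 0.2801 calls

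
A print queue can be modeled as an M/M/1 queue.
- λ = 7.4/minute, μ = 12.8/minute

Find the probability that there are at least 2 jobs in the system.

ρ = λ/μ = 7.4/12.8 = 0.5781
P(N ≥ n) = ρⁿ
P(N ≥ 2) = 0.5781^2
P(N ≥ 2) = 0.3342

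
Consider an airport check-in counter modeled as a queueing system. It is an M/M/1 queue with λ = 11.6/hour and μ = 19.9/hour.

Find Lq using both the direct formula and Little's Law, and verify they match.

Method 1 (direct): Lq = λ²/(μ(μ-λ)) = 134.56/(19.9 × 8.30) = 0.8147

Method 2 (Little's Law):
W = 1/(μ-λ) = 1/8.30 = 0.12048
Wq = W - 1/μ = 0.12048 - 0.050251 = 0.07023
Lq = λWq = 11.6 × 0.07023 = 0.8147 ✔ (matches Method 1)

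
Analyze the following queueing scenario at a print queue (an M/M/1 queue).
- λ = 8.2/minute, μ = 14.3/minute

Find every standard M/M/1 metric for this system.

Step 1: ρ = λ/μ = 8.2/14.3 = 0.5734
Step 2: L = λ/(μ-λ) = 8.2/6.10 = 1.3443
Step 3: Lq = λ²/(μ(μ-λ)) = 67.24/(14.3×6.10) = 0.7708
Step 4: W = 1/(μ-λ) = 1/6.10 = 0.163934
Step 5: Wq = λ/(μ(μ-λ)) = 8.2/(14.3×6.10) = 0.09400
Step 6: P(0) = 1-ρ = 0.4266
Verify: L = λW = 8.2×0.163934 = 1.3443 ✔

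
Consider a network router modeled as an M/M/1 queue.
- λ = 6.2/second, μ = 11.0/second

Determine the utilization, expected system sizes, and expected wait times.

Step 1: ρ = λ/μ = 6.2/11.0 = 0.5636
Step 2: L = λ/(μ-λ) = 6.2/4.80 = 1.2917
Step 3: Lq = λ²/(μ(μ-λ)) = 38.44/(11.0×4.80) = 0.7280
Step 4: W = 1/(μ-λ) = 1/4.80 = 0.208333
Step 5: Wq = λ/(μ(μ-λ)) = 6.2/(11.0×4.80) = 0.1174
Step 6: P(0) = 1-ρ = 0.4364
Verify: L = λW = 6.2×0.208333 = 1.2917 ✔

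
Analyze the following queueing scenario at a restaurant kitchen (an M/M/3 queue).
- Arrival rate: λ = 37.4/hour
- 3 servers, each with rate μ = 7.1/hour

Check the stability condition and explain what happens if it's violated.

Stability requires ρ = λ/(cμ) < 1
ρ = 37.4/(3 × 7.1) = 37.4/21.30 = 1.7559
Since 1.7559 ≥ 1, the system is UNSTABLE.
Need c > λ/μ = 37.4/7.1 = 5.27.
Minimum servers needed: c = 6.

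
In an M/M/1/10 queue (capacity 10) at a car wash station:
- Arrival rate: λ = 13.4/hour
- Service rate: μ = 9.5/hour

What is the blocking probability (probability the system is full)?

ρ = λ/μ = 13.4/9.5 = 1.41053
P₀ = (1-ρ)/(1-ρ^(K+1)) = (1-1.41053)/(1-1.41053^11) = -0.41053/-42.9750 = 0.009553
P_K = P₀×ρ^K = 0.009553 × 1.41053^10 = 0.009553 × 31.1762 = 0.2978
Blocking probability = 29.78%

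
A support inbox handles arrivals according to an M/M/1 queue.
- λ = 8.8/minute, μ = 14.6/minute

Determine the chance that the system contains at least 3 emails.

ρ = λ/μ = 8.8/14.6 = 0.60274
P(N ≥ n) = ρⁿ
P(N ≥ 3) = 0.60274^3
P(N ≥ 3) = 0.2190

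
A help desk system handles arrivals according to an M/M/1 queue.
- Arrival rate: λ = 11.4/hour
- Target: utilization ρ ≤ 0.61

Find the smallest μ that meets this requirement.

ρ = λ/μ, so μ = λ/ρ
μ ≥ 11.4/0.61 = 18.6885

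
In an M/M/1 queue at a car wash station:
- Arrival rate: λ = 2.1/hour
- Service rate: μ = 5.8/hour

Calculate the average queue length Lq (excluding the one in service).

ρ = λ/μ = 2.1/5.8 = 0.3621
For M/M/1: Lq = λ²/(μ(μ-λ))
Lq = 4.41/(5.8 × 3.70)
Lq = 0.2055 cars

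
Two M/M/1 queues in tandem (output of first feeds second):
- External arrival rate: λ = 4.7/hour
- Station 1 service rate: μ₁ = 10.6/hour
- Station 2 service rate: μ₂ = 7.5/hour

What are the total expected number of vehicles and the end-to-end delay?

By Jackson's theorem, each station behaves as independent M/M/1.
Station 1: ρ₁ = 4.7/10.6 = 0.4434, L₁ = ρ₁/(1-ρ₁) = λ/(μ₁-λ) = 4.7/5.90 = 0.7966
Station 2: ρ₂ = 4.7/7.5 = 0.6267, L₂ = ρ₂/(1-ρ₂) = λ/(μ₂-λ) = 4.7/2.80 = 1.6786
Total: L = L₁ + L₂ = 0.7966 + 1.6786 = 2.4752
W = L/λ = 2.4752/4.7 = 0.5266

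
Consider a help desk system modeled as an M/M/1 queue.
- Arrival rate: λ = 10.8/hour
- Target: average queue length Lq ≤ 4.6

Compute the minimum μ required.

For M/M/1: Lq = λ²/(μ(μ-λ))
Need Lq ≤ 4.6, i.e. μ(μ-λ) ≥ λ²/4.6
μ² - 10.8μ - 116.64/4.6 ≥ 0  →  μ² - 10.8μ - 25.35652 ≥ 0
Quadratic formula (positive root): μ = [λ + √(λ² + 4×25.35652)]/2
Discriminant: 116.64 + 4×25.35652 = 218.0661, √218.0661 = 14.7671
μ ≥ (10.8 + 14.7671)/2 = 12.7835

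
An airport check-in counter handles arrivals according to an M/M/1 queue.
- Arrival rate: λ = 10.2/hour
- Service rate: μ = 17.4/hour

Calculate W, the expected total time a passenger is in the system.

First, compute utilization: ρ = λ/μ = 10.2/17.4 = 0.5862
For M/M/1: W = 1/(μ-λ)
W = 1/(17.4-10.2) = 1/7.20
W = 0.1389 hours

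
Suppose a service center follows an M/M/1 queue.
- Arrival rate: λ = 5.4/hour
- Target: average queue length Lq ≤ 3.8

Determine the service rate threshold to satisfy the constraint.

For M/M/1: Lq = λ²/(μ(μ-λ))
Need Lq ≤ 3.8, i.e. μ(μ-λ) ≥ λ²/3.8
μ² - 5.4μ - 29.16/3.8 ≥ 0  →  μ² - 5.4μ - 7.67368 ≥ 0
Quadratic formula (positive root): μ = [λ + √(λ² + 4×7.67368)]/2
Discriminant: 29.16 + 4×7.67368 = 59.8547, √59.8547 = 7.7366
μ ≥ (5.4 + 7.7366)/2 = 6.5683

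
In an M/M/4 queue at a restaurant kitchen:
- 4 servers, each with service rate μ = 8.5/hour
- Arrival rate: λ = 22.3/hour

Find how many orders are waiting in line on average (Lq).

Traffic intensity: ρ = λ/(cμ) = 22.3/(4×8.5) = 0.6559
Since ρ = 0.6559 < 1, system is stable.
Offered load a = λ/μ = cρ = 22.3/8.5 = 2.6235
P₀ = [ Σₙ₌₀^3 aⁿ/n! + a^4/(4!(1-ρ)) ]⁻¹
Σ = a^0/0! + a^1/1! + a^2/2! + a^3/3! = 1.0000 + 2.6235 + 3.4415 + 3.0096 = 10.0746
a^4/(4!(1-ρ)) = 47.3744/(24 × 0.34412) = 5.7362
P₀ = 1/(10.0746 + 5.7362) = 0.06325
Lq = P₀·a^4·ρ / (4!(1-ρ)²) = 0.063248 × 47.3744 × 0.65588 / (24 × 0.11842) = 0.6915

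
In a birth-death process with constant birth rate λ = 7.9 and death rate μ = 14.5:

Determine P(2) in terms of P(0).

For constant rates: P(n)/P(0) = (λ/μ)^n
P(2)/P(0) = (7.9/14.5)^2 = 0.5448^2 = 0.2968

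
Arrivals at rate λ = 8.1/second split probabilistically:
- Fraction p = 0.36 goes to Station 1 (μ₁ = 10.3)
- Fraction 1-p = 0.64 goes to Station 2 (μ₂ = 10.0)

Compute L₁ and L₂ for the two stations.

Effective rates: λ₁ = 8.1×0.36 = 2.916, λ₂ = 8.1×0.64 = 5.184
Station 1: ρ₁ = 2.916/10.3 = 0.2831, L₁ = ρ₁/(1-ρ₁) = 0.2831/(1-0.2831) = 0.3949
Station 2: ρ₂ = 5.184/10.0 = 0.5184, L₂ = ρ₂/(1-ρ₂) = 0.5184/(1-0.5184) = 1.0764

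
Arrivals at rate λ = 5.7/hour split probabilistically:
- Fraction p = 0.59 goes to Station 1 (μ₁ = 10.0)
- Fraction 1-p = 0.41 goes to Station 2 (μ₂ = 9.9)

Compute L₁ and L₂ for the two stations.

Effective rates: λ₁ = 5.7×0.59 = 3.363, λ₂ = 5.7×0.41 = 2.337
Station 1: ρ₁ = 3.363/10.0 = 0.3363, L₁ = ρ₁/(1-ρ₁) = 0.3363/(1-0.3363) = 0.5067
Station 2: ρ₂ = 2.337/9.9 = 0.23606, L₂ = ρ₂/(1-ρ₂) = 0.23606/(1-0.23606) = 0.3090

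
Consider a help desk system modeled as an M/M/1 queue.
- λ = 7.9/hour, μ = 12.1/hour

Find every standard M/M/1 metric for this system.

Step 1: ρ = λ/μ = 7.9/12.1 = 0.6529
Step 2: L = λ/(μ-λ) = 7.9/4.20 = 1.8810
Step 3: Lq = λ²/(μ(μ-λ)) = 62.41/(12.1×4.20) = 1.2281
Step 4: W = 1/(μ-λ) = 1/4.20 = 0.2381
Step 5: Wq = λ/(μ(μ-λ)) = 7.9/(12.1×4.20) = 0.1555
Step 6: P(0) = 1-ρ = 0.3471
Verify: L = λW = 7.9×0.2381 = 1.8810 ✔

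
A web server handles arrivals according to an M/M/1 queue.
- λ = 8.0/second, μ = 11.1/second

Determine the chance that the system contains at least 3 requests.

ρ = λ/μ = 8.0/11.1 = 0.72072
P(N ≥ n) = ρⁿ
P(N ≥ 3) = 0.72072^3
P(N ≥ 3) = 0.3744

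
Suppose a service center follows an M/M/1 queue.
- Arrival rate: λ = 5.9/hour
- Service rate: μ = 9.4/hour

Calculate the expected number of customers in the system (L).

ρ = λ/μ = 5.9/9.4 = 0.6277
For M/M/1: L = λ/(μ-λ)
L = 5.9/(9.4-5.9) = 5.9/3.50
L = 1.6857 customers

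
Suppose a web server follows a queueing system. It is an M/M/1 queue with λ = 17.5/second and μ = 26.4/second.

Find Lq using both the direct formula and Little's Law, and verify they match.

Method 1 (direct): Lq = λ²/(μ(μ-λ)) = 306.25/(26.4 × 8.90) = 1.3034

Method 2 (Little's Law):
W = 1/(μ-λ) = 1/8.90 = 0.11236
Wq = W - 1/μ = 0.11236 - 0.037879 = 0.07448
Lq = λWq = 17.5 × 0.07448 = 1.3034 ✔ (matches Method 1)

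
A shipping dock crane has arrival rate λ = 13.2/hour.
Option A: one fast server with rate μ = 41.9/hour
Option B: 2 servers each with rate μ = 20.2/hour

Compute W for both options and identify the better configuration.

Option A: single server μ = 41.9 (M/M/1)
  ρ_A = 13.2/41.9 = 0.3150
  W_A = 1/(μ-λ) = 1/(41.9-13.2) = 1/28.70 = 0.03484

Option B: 2 servers μ = 20.2 (M/M/2)
  ρ_B = λ/(cμ) = 13.2/(2×20.2) = 0.3267
  Offered load a = λ/μ = cρ = 13.2/20.2 = 0.6535
  P₀ = [ Σₙ₌₀^1 aⁿ/n! + a^2/(2!(1-ρ)) ]⁻¹
  Σ = a^0/0! + a^1/1! = 1.0000 + 0.6535 = 1.6535
  a^2/(2!(1-ρ)) = 0.4270/(2 × 0.6733) = 0.3171
  P₀ = 1/(1.6535 + 0.3171) = 0.5075
  Lq = P₀·a^2·ρ / (2!(1-ρ)²) = 0.50746 × 0.42702 × 0.32673 / (2 × 0.45329) = 0.07810
  Wq_B = Lq/λ = 0.078097/13.2 = 0.005916
  W_B = Wq_B + 1/μ = 0.005916 + 0.04950 = 0.05542

Since W_A = 0.03484 < W_B = 0.05542, Option A (single fast server) has the shorter time in system.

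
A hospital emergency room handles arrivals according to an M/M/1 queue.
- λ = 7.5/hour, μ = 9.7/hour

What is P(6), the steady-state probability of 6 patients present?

ρ = λ/μ = 7.5/9.7 = 0.7732
P(n) = (1-ρ)ρⁿ
P(6) = (1-0.7732) × 0.7732^6
P(6) = 0.22680 × 0.21367
P(6) = 0.04846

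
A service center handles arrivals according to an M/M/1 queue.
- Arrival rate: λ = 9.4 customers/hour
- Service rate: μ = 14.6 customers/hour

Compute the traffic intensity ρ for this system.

Server utilization: ρ = λ/μ
ρ = 9.4/14.6 = 0.6438
The server is busy 64.38% of the time.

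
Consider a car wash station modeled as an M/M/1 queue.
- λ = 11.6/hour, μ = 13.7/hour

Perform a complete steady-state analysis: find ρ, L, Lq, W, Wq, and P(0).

Step 1: ρ = λ/μ = 11.6/13.7 = 0.8467
Step 2: L = λ/(μ-λ) = 11.6/2.10 = 5.5238
Step 3: Lq = λ²/(μ(μ-λ)) = 134.56/(13.7×2.10) = 4.6771
Step 4: W = 1/(μ-λ) = 1/2.10 = 0.47619
Step 5: Wq = λ/(μ(μ-λ)) = 11.6/(13.7×2.10) = 0.4032
Step 6: P(0) = 1-ρ = 0.1533
Verify: L = λW = 11.6×0.47619 = 5.5238 ✔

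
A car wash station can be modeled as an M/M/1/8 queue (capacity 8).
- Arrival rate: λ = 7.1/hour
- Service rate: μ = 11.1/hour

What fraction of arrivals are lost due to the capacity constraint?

ρ = λ/μ = 7.1/11.1 = 0.63964
P₀ = (1-ρ)/(1-ρ^(K+1)) = (1-0.63964)/(1-0.63964^9) = 0.36036/0.98208 = 0.3669
P_K = P₀×ρ^K = 0.3669 × 0.63964^8 = 0.3669 × 0.02802 = 0.01028
Blocking probability = 1.03%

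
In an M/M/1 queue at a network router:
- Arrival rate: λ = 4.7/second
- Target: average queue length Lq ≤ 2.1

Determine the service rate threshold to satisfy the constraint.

For M/M/1: Lq = λ²/(μ(μ-λ))
Need Lq ≤ 2.1, i.e. μ(μ-λ) ≥ λ²/2.1
μ² - 4.7μ - 22.09/2.1 ≥ 0  →  μ² - 4.7μ - 10.51905 ≥ 0
Quadratic formula (positive root): μ = [λ + √(λ² + 4×10.51905)]/2
Discriminant: 22.09 + 4×10.51905 = 64.1662, √64.1662 = 8.0104
μ ≥ (4.7 + 8.0104)/2 = 6.3552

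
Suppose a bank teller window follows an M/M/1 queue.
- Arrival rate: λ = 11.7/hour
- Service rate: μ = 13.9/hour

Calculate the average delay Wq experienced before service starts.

First, compute utilization: ρ = λ/μ = 11.7/13.9 = 0.8417
For M/M/1: Wq = λ/(μ(μ-λ))
Wq = 11.7/(13.9 × (13.9-11.7))
Wq = 11.7/(13.9 × 2.20)
Wq = 0.3826 hours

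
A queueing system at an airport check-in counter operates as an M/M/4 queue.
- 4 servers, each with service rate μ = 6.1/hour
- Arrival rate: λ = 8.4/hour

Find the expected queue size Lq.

Traffic intensity: ρ = λ/(cμ) = 8.4/(4×6.1) = 0.3443
Since ρ = 0.3443 < 1, system is stable.
Offered load a = λ/μ = cρ = 8.4/6.1 = 1.3770
P₀ = [ Σₙ₌₀^3 aⁿ/n! + a^4/(4!(1-ρ)) ]⁻¹
Σ = a^0/0! + a^1/1! + a^2/2! + a^3/3! = 1.00000 + 1.37705 + 0.948132 + 0.435208 = 3.7604
a^4/(4!(1-ρ)) = 3.5958/(24 × 0.6557) = 0.2285
P₀ = 1/(3.7604 + 0.2285) = 0.2507
Lq = P₀·a^4·ρ / (4!(1-ρ)²) = 0.25070 × 3.5958 × 0.34426 / (24 × 0.42999) = 0.03007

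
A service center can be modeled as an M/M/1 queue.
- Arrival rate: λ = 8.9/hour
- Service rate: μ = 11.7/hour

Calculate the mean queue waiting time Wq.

First, compute utilization: ρ = λ/μ = 8.9/11.7 = 0.7607
For M/M/1: Wq = λ/(μ(μ-λ))
Wq = 8.9/(11.7 × (11.7-8.9))
Wq = 8.9/(11.7 × 2.80)
Wq = 0.2717 hours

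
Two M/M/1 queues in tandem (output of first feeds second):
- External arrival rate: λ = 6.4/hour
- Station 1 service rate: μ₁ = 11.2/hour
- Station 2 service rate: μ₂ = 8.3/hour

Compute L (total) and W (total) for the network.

By Jackson's theorem, each station behaves as independent M/M/1.
Station 1: ρ₁ = 6.4/11.2 = 0.5714, L₁ = ρ₁/(1-ρ₁) = λ/(μ₁-λ) = 6.4/4.80 = 1.33333
Station 2: ρ₂ = 6.4/8.3 = 0.7711, L₂ = ρ₂/(1-ρ₂) = λ/(μ₂-λ) = 6.4/1.90 = 3.36842
Total: L = L₁ + L₂ = 1.33333 + 3.36842 = 4.70175
W = L/λ = 4.70175/6.4 = 0.7346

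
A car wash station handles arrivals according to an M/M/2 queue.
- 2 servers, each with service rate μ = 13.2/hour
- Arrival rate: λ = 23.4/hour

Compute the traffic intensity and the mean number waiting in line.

Traffic intensity: ρ = λ/(cμ) = 23.4/(2×13.2) = 0.8864
Since ρ = 0.8864 < 1, system is stable.
Offered load a = λ/μ = cρ = 23.4/13.2 = 1.7727
P₀ = [ Σₙ₌₀^1 aⁿ/n! + a^2/(2!(1-ρ)) ]⁻¹
Σ = a^0/0! + a^1/1! = 1.0000 + 1.7727 = 2.7727
a^2/(2!(1-ρ)) = 3.14256/(2 × 0.113636) = 13.8273
P₀ = 1/(2.7727 + 13.8273) = 0.06024
Lq = P₀·a^2·ρ / (2!(1-ρ)²) = 0.0602410 × 3.14256 × 0.886364 / (2 × 0.0129132) = 6.4972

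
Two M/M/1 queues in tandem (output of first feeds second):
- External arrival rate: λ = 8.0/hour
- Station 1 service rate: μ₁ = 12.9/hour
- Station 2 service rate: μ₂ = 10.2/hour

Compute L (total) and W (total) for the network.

By Jackson's theorem, each station behaves as independent M/M/1.
Station 1: ρ₁ = 8.0/12.9 = 0.6202, L₁ = ρ₁/(1-ρ₁) = λ/(μ₁-λ) = 8.0/4.90 = 1.63265
Station 2: ρ₂ = 8.0/10.2 = 0.7843, L₂ = ρ₂/(1-ρ₂) = λ/(μ₂-λ) = 8.0/2.20 = 3.63636
Total: L = L₁ + L₂ = 1.63265 + 3.63636 = 5.2690
W = L/λ = 5.2690/8.0 = 0.6586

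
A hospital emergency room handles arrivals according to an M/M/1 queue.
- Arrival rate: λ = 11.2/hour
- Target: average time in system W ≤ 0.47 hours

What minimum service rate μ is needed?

For M/M/1: W = 1/(μ-λ)
Need W ≤ 0.47, so 1/(μ-λ) ≤ 0.47
μ - λ ≥ 1/0.47 = 2.1277
μ ≥ 11.2 + 2.1277 = 13.3277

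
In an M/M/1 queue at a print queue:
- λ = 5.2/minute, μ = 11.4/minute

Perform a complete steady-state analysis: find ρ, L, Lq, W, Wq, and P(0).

Step 1: ρ = λ/μ = 5.2/11.4 = 0.4561
Step 2: L = λ/(μ-λ) = 5.2/6.20 = 0.8387
Step 3: Lq = λ²/(μ(μ-λ)) = 27.04/(11.4×6.20) = 0.3826
Step 4: W = 1/(μ-λ) = 1/6.20 = 0.16129
Step 5: Wq = λ/(μ(μ-λ)) = 5.2/(11.4×6.20) = 0.07357
Step 6: P(0) = 1-ρ = 0.5439
Verify: L = λW = 5.2×0.16129 = 0.8387 ✔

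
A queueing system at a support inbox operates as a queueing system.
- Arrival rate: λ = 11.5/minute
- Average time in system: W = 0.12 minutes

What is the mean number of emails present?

Little's Law: L = λW
L = 11.5 × 0.12 = 1.3800 emails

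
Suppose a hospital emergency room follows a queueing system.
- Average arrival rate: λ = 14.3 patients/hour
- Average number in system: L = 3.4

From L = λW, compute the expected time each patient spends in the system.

Little's Law: L = λW, so W = L/λ
W = 3.4/14.3 = 0.2378 hours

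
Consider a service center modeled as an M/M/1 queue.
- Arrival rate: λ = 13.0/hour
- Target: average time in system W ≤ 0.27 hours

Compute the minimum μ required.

For M/M/1: W = 1/(μ-λ)
Need W ≤ 0.27, so 1/(μ-λ) ≤ 0.27
μ - λ ≥ 1/0.27 = 3.7037
μ ≥ 13.0 + 3.7037 = 16.7037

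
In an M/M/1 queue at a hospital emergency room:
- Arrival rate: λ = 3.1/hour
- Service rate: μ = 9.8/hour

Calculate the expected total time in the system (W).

First, compute utilization: ρ = λ/μ = 3.1/9.8 = 0.3163
For M/M/1: W = 1/(μ-λ)
W = 1/(9.8-3.1) = 1/6.70
W = 0.1493 hours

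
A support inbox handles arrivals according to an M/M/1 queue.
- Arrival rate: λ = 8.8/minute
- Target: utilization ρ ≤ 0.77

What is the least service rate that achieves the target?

ρ = λ/μ, so μ = λ/ρ
μ ≥ 8.8/0.77 = 11.4286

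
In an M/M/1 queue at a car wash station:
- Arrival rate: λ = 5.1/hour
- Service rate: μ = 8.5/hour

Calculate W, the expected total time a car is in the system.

First, compute utilization: ρ = λ/μ = 5.1/8.5 = 0.6000
For M/M/1: W = 1/(μ-λ)
W = 1/(8.5-5.1) = 1/3.40
W = 0.2941 hours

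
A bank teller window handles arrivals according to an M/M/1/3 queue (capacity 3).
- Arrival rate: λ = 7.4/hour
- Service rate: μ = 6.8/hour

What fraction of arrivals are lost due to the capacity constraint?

ρ = λ/μ = 7.4/6.8 = 1.08824
P₀ = (1-ρ)/(1-ρ^(K+1)) = (1-1.08824)/(1-1.08824^4) = -0.08824/-0.4025 = 0.2192
P_K = P₀×ρ^K = 0.2192 × 1.08824^3 = 0.2192 × 1.2888 = 0.2825
Blocking probability = 28.25%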